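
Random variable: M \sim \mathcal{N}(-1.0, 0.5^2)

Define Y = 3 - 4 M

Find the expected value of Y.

For Y = -4M + 3:
E[Y] = -4 * E[M] + 3
E[M] = -1.0 = -1
E[Y] = -4 * (-1) + 3 = 7

7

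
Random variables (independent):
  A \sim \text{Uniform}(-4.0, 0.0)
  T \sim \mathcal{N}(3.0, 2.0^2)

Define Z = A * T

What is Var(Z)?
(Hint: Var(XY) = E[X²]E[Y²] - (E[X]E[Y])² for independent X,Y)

Var(XY) = E[X²]E[Y²] - (E[X]E[Y])²
E[A] = -2, Var(A) = 1.3333333
E[T] = 3, Var(T) = 4
E[A²] = 1.3333333 + (-2)² = 5.3333333
E[T²] = 4 + 3² = 13
Var(Z) = 5.3333333*13 - (-2*3)²
= 69.333333 - 36 = 33.333333

33.333333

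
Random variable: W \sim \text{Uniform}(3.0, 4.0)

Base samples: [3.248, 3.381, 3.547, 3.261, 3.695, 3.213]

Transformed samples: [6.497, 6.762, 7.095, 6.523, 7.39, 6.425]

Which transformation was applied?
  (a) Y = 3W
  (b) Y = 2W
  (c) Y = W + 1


Checking option (b) Y = 2W:
  W = 3.248 -> Y = 6.497 ✓
  W = 3.381 -> Y = 6.762 ✓
  W = 3.547 -> Y = 7.095 ✓
All samples match this transformation.

(b) 2W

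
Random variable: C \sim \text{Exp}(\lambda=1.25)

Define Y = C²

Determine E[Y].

E[C²] = Var(C) + (E[C])² = 0.64 + 0.64 = 1.28

1.28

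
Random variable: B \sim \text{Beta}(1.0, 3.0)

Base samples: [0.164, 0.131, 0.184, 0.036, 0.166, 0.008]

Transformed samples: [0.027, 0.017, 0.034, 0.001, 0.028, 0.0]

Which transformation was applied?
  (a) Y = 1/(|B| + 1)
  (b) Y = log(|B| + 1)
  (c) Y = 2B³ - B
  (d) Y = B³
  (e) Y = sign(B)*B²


Checking option (e) Y = sign(B)*B²:
  B = 0.164 -> Y = 0.027 ✓
  B = 0.131 -> Y = 0.017 ✓
  B = 0.184 -> Y = 0.034 ✓
All samples match this transformation.

(e) sign(B)*B²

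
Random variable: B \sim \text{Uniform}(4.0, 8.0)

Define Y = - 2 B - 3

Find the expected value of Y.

For Y = -2B - 3:
E[Y] = -2 * E[B] - 3
E[B] = (4 + 8)/2 = 6
E[Y] = -2 * 6 - 3 = -15

-15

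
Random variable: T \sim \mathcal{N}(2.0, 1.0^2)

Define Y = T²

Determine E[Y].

E[T²] = Var(T) + (E[T])² = 1 + 4 = 5

5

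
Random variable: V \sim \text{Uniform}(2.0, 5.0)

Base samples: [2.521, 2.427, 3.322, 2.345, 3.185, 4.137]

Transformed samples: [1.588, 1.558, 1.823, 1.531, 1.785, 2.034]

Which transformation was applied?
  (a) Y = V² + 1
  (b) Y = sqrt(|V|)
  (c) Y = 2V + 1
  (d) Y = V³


Checking option (b) Y = sqrt(|V|):
  V = 2.521 -> Y = 1.588 ✓
  V = 2.427 -> Y = 1.558 ✓
  V = 3.322 -> Y = 1.823 ✓
All samples match this transformation.

(b) sqrt(|V|)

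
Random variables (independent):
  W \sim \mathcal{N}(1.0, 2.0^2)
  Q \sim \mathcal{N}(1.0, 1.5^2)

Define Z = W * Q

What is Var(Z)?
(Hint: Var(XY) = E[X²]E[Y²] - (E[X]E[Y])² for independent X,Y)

Var(XY) = E[X²]E[Y²] - (E[X]E[Y])²
E[W] = 1, Var(W) = 4
E[Q] = 1, Var(Q) = 2.25
E[W²] = 4 + 1² = 5
E[Q²] = 2.25 + 1² = 3.25
Var(Z) = 5*3.25 - (1*1)²
= 16.25 - 1 = 15.25

15.25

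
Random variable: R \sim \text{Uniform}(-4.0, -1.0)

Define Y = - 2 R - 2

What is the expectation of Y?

For Y = -2R - 2:
E[Y] = -2 * E[R] - 2
E[R] = (-4 - 1)/2 = -2.5
E[Y] = -2 * (-2.5) - 2 = 3

3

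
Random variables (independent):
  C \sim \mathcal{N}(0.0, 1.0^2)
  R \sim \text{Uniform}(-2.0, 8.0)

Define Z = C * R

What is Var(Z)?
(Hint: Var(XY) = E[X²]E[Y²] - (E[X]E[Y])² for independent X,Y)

Var(XY) = E[X²]E[Y²] - (E[X]E[Y])²
E[C] = 0, Var(C) = 1
E[R] = 3, Var(R) = 8.3333333
E[C²] = 1 + 0² = 1
E[R²] = 8.3333333 + 3² = 17.333333
Var(Z) = 1*17.333333 - (0*3)²
= 17.333333 - 0 = 17.333333

17.333333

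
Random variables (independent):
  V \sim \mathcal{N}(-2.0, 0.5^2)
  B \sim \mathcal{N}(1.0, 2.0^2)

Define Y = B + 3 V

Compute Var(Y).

For independent RVs: Var(aX + bY) = a²Var(X) + b²Var(Y)
Var(V) = 0.25
Var(B) = 4
Var(Y) = 3²*0.25 + 1²*4
= 9*0.25 + 1*4 = 6.25

6.25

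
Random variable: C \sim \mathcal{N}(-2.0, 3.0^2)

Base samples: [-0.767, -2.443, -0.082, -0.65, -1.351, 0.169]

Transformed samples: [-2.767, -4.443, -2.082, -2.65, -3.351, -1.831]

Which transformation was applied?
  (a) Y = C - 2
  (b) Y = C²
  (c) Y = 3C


Checking option (a) Y = C - 2:
  C = -0.767 -> Y = -2.767 ✓
  C = -2.443 -> Y = -4.443 ✓
  C = -0.082 -> Y = -2.082 ✓
All samples match this transformation.

(a) C - 2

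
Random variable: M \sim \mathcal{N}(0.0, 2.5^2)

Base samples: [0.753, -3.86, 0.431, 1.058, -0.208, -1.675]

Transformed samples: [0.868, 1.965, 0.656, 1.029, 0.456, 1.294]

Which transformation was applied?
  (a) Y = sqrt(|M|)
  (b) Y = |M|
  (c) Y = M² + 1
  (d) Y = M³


Checking option (a) Y = sqrt(|M|):
  M = 0.753 -> Y = 0.868 ✓
  M = -3.86 -> Y = 1.965 ✓
  M = 0.431 -> Y = 0.656 ✓
All samples match this transformation.

(a) sqrt(|M|)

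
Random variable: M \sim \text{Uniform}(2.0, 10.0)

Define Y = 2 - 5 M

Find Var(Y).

For Y = aM + b: Var(Y) = a² * Var(M)
Var(M) = (10 - 2)^2/12 = 5.3333333
Var(Y) = (-5)² * 5.3333333 = 25 * 5.3333333 = 133.33333

133.33333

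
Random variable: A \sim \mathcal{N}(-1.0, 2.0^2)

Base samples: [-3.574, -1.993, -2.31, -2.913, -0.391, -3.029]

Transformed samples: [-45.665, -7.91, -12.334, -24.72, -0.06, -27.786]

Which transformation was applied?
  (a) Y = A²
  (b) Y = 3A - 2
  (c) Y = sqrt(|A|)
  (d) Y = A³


Checking option (d) Y = A³:
  A = -3.574 -> Y = -45.665 ✓
  A = -1.993 -> Y = -7.91 ✓
  A = -2.31 -> Y = -12.334 ✓
All samples match this transformation.

(d) A³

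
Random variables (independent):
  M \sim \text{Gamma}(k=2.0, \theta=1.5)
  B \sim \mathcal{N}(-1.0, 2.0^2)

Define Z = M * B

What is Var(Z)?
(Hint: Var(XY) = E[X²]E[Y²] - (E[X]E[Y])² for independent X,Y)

Var(XY) = E[X²]E[Y²] - (E[X]E[Y])²
E[M] = 3, Var(M) = 4.5
E[B] = -1, Var(B) = 4
E[M²] = 4.5 + 3² = 13.5
E[B²] = 4 + (-1)² = 5
Var(Z) = 13.5*5 - (3*(-1))²
= 67.5 - 9 = 58.5

58.5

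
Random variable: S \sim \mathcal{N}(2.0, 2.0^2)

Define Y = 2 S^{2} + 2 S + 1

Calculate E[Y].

E[Y] = 2*E[S²] + 2*E[S] + 1
E[S] = 2
E[S²] = Var(S) + (E[S])² = 4 + 4 = 8
E[Y] = 2*8 + 2*2 + 1 = 21

21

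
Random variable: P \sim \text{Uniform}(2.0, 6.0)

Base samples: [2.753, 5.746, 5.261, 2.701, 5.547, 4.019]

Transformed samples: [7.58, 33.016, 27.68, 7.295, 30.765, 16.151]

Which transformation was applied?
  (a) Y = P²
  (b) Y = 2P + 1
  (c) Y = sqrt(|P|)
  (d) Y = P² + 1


Checking option (a) Y = P²:
  P = 2.753 -> Y = 7.58 ✓
  P = 5.746 -> Y = 33.016 ✓
  P = 5.261 -> Y = 27.68 ✓
All samples match this transformation.

(a) P²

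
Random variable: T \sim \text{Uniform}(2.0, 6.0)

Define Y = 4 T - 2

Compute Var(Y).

For Y = aT + b: Var(Y) = a² * Var(T)
Var(T) = (6 - 2)^2/12 = 1.3333333
Var(Y) = 4² * 1.3333333 = 16 * 1.3333333 = 21.333333

21.333333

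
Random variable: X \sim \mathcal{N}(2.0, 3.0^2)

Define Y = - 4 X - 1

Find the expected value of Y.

For Y = -4X - 1:
E[Y] = -4 * E[X] - 1
E[X] = 2.0 = 2
E[Y] = -4 * 2 - 1 = -9

-9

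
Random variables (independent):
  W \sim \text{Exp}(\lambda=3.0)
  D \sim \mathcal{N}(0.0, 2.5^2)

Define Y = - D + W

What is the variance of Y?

For independent RVs: Var(aX + bY) = a²Var(X) + b²Var(Y)
Var(W) = 0.11111111
Var(D) = 6.25
Var(Y) = 1²*0.11111111 + (-1)²*6.25
= 1*0.11111111 + 1*6.25 = 6.3611111

6.3611111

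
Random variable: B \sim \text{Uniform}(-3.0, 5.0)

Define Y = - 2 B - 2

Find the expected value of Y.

For Y = -2B - 2:
E[Y] = -2 * E[B] - 2
E[B] = (-3 + 5)/2 = 1
E[Y] = -2 * 1 - 2 = -4

-4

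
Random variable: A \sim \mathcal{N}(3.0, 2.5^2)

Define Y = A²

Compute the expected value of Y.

Using E[X²] = Var(X) + (E[X])²:
E[A] = 3
Var(A) = 2.5^2 = 6.25
E[A²] = 6.25 + 3² = 6.25 + 9 = 15.25

15.25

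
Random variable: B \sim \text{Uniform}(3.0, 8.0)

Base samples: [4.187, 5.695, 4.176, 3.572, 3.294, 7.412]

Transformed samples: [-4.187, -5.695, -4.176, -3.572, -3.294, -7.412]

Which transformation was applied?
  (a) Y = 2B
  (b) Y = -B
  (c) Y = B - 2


Checking option (b) Y = -B:
  B = 4.187 -> Y = -4.187 ✓
  B = 5.695 -> Y = -5.695 ✓
  B = 4.176 -> Y = -4.176 ✓
All samples match this transformation.

(b) -B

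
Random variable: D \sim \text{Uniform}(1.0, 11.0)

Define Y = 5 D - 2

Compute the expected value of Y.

For Y = 5D - 2:
E[Y] = 5 * E[D] - 2
E[D] = (1 + 11)/2 = 6
E[Y] = 5 * 6 - 2 = 28

28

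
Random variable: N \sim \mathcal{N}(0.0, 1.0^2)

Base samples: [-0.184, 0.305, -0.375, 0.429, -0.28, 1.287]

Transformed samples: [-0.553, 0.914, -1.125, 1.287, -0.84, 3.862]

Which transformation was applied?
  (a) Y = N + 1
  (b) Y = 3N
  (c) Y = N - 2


Checking option (b) Y = 3N:
  N = -0.184 -> Y = -0.553 ✓
  N = 0.305 -> Y = 0.914 ✓
  N = -0.375 -> Y = -1.125 ✓
All samples match this transformation.

(b) 3N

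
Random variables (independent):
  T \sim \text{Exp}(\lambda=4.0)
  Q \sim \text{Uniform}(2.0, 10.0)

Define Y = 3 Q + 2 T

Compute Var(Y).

For independent RVs: Var(aX + bY) = a²Var(X) + b²Var(Y)
Var(T) = 0.0625
Var(Q) = 5.3333333
Var(Y) = 2²*0.0625 + 3²*5.3333333
= 4*0.0625 + 9*5.3333333 = 48.25

48.25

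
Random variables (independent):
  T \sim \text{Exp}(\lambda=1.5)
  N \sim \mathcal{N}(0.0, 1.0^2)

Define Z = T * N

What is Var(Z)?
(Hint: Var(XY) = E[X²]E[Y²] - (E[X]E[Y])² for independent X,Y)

Var(XY) = E[X²]E[Y²] - (E[X]E[Y])²
E[T] = 0.66666667, Var(T) = 0.44444444
E[N] = 0, Var(N) = 1
E[T²] = 0.44444444 + 0.66666667² = 0.88888889
E[N²] = 1 + 0² = 1
Var(Z) = 0.88888889*1 - (0.66666667*0)²
= 0.88888889 - 0 = 0.88888889

0.88888889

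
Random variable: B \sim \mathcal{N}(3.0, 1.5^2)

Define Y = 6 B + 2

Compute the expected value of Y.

For Y = 6B + 2:
E[Y] = 6 * E[B] + 2
E[B] = 3.0 = 3
E[Y] = 6 * 3 + 2 = 20

20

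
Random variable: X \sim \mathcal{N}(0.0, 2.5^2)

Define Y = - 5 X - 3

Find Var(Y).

For Y = aX + b: Var(Y) = a² * Var(X)
Var(X) = 2.5^2 = 6.25
Var(Y) = (-5)² * 6.25 = 25 * 6.25 = 156.25

156.25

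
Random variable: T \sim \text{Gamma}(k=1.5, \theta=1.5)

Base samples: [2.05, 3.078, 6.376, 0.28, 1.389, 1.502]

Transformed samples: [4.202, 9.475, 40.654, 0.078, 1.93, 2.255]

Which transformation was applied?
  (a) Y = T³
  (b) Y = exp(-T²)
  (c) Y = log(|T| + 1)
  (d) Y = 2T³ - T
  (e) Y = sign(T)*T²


Checking option (e) Y = sign(T)*T²:
  T = 2.05 -> Y = 4.202 ✓
  T = 3.078 -> Y = 9.475 ✓
  T = 6.376 -> Y = 40.654 ✓
All samples match this transformation.

(e) sign(T)*T²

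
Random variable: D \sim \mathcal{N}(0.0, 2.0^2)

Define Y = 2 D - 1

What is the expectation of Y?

For Y = 2D - 1:
E[Y] = 2 * E[D] - 1
E[D] = 0.0 = 0
E[Y] = 2 * 0 - 1 = -1

-1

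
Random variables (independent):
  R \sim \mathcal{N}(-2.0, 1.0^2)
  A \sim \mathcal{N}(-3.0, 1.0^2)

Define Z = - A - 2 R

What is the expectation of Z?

E[Z] = -2*E[R] - 1*E[A]
E[R] = -2
E[A] = -3
E[Z] = -2*(-2) - 1*(-3) = 7

7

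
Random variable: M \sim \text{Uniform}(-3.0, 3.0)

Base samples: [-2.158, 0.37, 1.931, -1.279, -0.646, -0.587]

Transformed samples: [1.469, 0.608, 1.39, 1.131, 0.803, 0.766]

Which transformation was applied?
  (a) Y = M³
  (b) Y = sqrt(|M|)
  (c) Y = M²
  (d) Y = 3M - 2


Checking option (b) Y = sqrt(|M|):
  M = -2.158 -> Y = 1.469 ✓
  M = 0.37 -> Y = 0.608 ✓
  M = 1.931 -> Y = 1.39 ✓
All samples match this transformation.

(b) sqrt(|M|)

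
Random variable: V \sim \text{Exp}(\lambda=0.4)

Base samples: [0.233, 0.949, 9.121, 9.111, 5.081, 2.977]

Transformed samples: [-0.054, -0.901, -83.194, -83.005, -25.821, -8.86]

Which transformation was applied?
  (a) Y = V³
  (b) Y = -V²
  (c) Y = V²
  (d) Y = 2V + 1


Checking option (b) Y = -V²:
  V = 0.233 -> Y = -0.054 ✓
  V = 0.949 -> Y = -0.901 ✓
  V = 9.121 -> Y = -83.194 ✓
All samples match this transformation.

(b) -V²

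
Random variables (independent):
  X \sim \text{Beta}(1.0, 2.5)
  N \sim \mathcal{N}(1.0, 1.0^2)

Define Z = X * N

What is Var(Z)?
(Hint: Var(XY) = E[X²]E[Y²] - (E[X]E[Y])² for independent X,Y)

Var(XY) = E[X²]E[Y²] - (E[X]E[Y])²
E[X] = 0.28571429, Var(X) = 0.045351474
E[N] = 1, Var(N) = 1
E[X²] = 0.045351474 + 0.28571429² = 0.12698413
E[N²] = 1 + 1² = 2
Var(Z) = 0.12698413*2 - (0.28571429*1)²
= 0.25396825 - 0.081632653 = 0.1723356

0.1723356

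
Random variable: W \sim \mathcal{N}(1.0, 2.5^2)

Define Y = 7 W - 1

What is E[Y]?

For Y = 7W - 1:
E[Y] = 7 * E[W] - 1
E[W] = 1.0 = 1
E[Y] = 7 * 1 - 1 = 6

6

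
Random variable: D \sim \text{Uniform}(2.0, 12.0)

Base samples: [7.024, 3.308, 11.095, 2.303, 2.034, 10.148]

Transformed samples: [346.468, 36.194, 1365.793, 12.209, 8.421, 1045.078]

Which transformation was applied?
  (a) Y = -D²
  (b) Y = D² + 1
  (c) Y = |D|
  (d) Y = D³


Checking option (d) Y = D³:
  D = 7.024 -> Y = 346.468 ✓
  D = 3.308 -> Y = 36.194 ✓
  D = 11.095 -> Y = 1365.793 ✓
All samples match this transformation.

(d) D³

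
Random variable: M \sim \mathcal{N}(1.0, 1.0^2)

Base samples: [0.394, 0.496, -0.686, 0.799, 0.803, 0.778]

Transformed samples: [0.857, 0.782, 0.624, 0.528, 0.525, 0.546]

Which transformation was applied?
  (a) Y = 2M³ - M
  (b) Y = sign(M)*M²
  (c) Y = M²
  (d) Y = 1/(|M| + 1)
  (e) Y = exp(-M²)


Checking option (e) Y = exp(-M²):
  M = 0.394 -> Y = 0.857 ✓
  M = 0.496 -> Y = 0.782 ✓
  M = -0.686 -> Y = 0.624 ✓
All samples match this transformation.

(e) exp(-M²)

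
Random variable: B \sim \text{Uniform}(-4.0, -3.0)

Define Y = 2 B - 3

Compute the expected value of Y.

For Y = 2B - 3:
E[Y] = 2 * E[B] - 3
E[B] = (-4 - 3)/2 = -3.5
E[Y] = 2 * (-3.5) - 3 = -10

-10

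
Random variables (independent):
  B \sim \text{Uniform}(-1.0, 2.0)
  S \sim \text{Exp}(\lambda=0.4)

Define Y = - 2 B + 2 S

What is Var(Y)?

For independent RVs: Var(aX + bY) = a²Var(X) + b²Var(Y)
Var(B) = 0.75
Var(S) = 6.25
Var(Y) = (-2)²*0.75 + 2²*6.25
= 4*0.75 + 4*6.25 = 28

28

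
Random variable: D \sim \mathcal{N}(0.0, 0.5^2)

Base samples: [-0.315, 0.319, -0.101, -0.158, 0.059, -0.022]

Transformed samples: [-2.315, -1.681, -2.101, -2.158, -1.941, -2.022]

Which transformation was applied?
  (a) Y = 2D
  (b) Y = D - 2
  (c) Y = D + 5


Checking option (b) Y = D - 2:
  D = -0.315 -> Y = -2.315 ✓
  D = 0.319 -> Y = -1.681 ✓
  D = -0.101 -> Y = -2.101 ✓
All samples match this transformation.

(b) D - 2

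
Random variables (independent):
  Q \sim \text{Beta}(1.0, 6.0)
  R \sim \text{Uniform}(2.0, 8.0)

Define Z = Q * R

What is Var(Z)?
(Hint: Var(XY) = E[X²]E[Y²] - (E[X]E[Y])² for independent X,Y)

Var(XY) = E[X²]E[Y²] - (E[X]E[Y])²
E[Q] = 0.14285714, Var(Q) = 0.015306122
E[R] = 5, Var(R) = 3
E[Q²] = 0.015306122 + 0.14285714² = 0.035714286
E[R²] = 3 + 5² = 28
Var(Z) = 0.035714286*28 - (0.14285714*5)²
= 1 - 0.51020408 = 0.48979592

0.48979592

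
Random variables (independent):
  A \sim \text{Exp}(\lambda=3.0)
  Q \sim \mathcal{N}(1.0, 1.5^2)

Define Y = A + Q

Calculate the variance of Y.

For independent RVs: Var(aX + bY) = a²Var(X) + b²Var(Y)
Var(A) = 0.11111111
Var(Q) = 2.25
Var(Y) = 1²*0.11111111 + 1²*2.25
= 1*0.11111111 + 1*2.25 = 2.3611111

2.3611111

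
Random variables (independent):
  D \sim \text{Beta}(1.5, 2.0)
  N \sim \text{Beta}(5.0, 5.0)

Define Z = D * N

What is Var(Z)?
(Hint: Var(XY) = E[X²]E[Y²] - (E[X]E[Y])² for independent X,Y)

Var(XY) = E[X²]E[Y²] - (E[X]E[Y])²
E[D] = 0.42857143, Var(D) = 0.054421769
E[N] = 0.5, Var(N) = 0.022727273
E[D²] = 0.054421769 + 0.42857143² = 0.23809524
E[N²] = 0.022727273 + 0.5² = 0.27272727
Var(Z) = 0.23809524*0.27272727 - (0.42857143*0.5)²
= 0.064935065 - 0.045918367 = 0.019016698

0.019016698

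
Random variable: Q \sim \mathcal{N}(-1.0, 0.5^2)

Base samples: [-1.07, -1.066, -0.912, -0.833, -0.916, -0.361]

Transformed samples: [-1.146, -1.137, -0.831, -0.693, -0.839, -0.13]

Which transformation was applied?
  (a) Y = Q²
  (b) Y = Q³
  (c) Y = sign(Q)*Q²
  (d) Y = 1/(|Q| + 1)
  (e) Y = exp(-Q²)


Checking option (c) Y = sign(Q)*Q²:
  Q = -1.07 -> Y = -1.146 ✓
  Q = -1.066 -> Y = -1.137 ✓
  Q = -0.912 -> Y = -0.831 ✓
All samples match this transformation.

(c) sign(Q)*Q²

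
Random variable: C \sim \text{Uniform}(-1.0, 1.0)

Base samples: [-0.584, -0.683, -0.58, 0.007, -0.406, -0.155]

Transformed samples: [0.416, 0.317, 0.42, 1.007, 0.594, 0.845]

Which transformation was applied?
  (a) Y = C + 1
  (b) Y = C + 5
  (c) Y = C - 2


Checking option (a) Y = C + 1:
  C = -0.584 -> Y = 0.416 ✓
  C = -0.683 -> Y = 0.317 ✓
  C = -0.58 -> Y = 0.42 ✓
All samples match this transformation.

(a) C + 1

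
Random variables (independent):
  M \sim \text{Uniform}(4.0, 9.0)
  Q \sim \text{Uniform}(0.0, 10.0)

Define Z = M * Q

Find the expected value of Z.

For independent RVs: E[XY] = E[X]*E[Y]
E[M] = 6.5
E[Q] = 5
E[Z] = 6.5 * 5 = 32.5

32.5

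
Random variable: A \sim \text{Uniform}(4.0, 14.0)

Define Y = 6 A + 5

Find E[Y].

For Y = 6A + 5:
E[Y] = 6 * E[A] + 5
E[A] = (4 + 14)/2 = 9
E[Y] = 6 * 9 + 5 = 59

59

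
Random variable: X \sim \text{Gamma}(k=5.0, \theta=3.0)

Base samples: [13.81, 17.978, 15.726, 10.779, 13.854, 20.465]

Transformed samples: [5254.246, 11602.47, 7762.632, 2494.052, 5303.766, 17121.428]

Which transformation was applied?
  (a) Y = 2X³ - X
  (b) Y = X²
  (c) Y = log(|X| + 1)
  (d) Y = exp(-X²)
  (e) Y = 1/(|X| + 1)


Checking option (a) Y = 2X³ - X:
  X = 13.81 -> Y = 5254.246 ✓
  X = 17.978 -> Y = 11602.47 ✓
  X = 15.726 -> Y = 7762.632 ✓
All samples match this transformation.

(a) 2X³ - X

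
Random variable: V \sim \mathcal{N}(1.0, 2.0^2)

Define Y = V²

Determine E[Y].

E[V²] = Var(V) + (E[V])² = 4 + 1 = 5

5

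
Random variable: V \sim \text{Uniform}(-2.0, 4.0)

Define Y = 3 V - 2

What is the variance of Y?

For Y = aV + b: Var(Y) = a² * Var(V)
Var(V) = (4 + 2)^2/12 = 3
Var(Y) = 3² * 3 = 9 * 3 = 27

27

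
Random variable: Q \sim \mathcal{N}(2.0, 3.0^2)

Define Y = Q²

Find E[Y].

E[Q²] = Var(Q) + (E[Q])² = 9 + 4 = 13

13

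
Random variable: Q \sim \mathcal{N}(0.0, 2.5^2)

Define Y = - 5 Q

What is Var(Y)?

For Y = aQ + b: Var(Y) = a² * Var(Q)
Var(Q) = 2.5^2 = 6.25
Var(Y) = (-5)² * 6.25 = 25 * 6.25 = 156.25

156.25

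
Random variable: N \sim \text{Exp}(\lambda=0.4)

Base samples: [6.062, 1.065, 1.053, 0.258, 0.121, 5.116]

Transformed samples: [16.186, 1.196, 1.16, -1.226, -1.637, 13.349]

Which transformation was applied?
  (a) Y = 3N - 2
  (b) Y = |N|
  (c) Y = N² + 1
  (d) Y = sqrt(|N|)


Checking option (a) Y = 3N - 2:
  N = 6.062 -> Y = 16.186 ✓
  N = 1.065 -> Y = 1.196 ✓
  N = 1.053 -> Y = 1.16 ✓
All samples match this transformation.

(a) 3N - 2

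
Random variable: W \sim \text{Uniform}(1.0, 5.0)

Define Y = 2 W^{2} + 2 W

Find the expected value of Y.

E[Y] = 2*E[W²] + 2*E[W]
E[W] = 3
E[W²] = Var(W) + (E[W])² = 1.3333333 + 9 = 10.333333
E[Y] = 2*10.333333 + 2*3 = 26.666667

26.666667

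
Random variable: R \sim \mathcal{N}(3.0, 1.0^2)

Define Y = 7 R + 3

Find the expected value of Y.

For Y = 7R + 3:
E[Y] = 7 * E[R] + 3
E[R] = 3.0 = 3
E[Y] = 7 * 3 + 3 = 24

24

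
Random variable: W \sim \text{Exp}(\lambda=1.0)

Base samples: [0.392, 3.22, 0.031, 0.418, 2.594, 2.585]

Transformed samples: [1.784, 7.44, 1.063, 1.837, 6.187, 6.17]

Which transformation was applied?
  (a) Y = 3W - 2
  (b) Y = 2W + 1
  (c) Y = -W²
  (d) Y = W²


Checking option (b) Y = 2W + 1:
  W = 0.392 -> Y = 1.784 ✓
  W = 3.22 -> Y = 7.44 ✓
  W = 0.031 -> Y = 1.063 ✓
All samples match this transformation.

(b) 2W + 1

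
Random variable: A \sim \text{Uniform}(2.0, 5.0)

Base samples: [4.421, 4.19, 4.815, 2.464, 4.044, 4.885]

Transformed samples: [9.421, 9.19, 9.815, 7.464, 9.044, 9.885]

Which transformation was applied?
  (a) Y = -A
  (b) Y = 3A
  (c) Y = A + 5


Checking option (c) Y = A + 5:
  A = 4.421 -> Y = 9.421 ✓
  A = 4.19 -> Y = 9.19 ✓
  A = 4.815 -> Y = 9.815 ✓
All samples match this transformation.

(c) A + 5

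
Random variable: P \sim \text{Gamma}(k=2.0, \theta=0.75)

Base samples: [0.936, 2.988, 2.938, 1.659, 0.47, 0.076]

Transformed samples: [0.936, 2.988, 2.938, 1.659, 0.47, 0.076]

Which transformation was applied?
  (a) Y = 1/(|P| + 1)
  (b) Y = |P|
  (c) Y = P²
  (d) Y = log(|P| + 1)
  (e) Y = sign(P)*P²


Checking option (b) Y = |P|:
  P = 0.936 -> Y = 0.936 ✓
  P = 2.988 -> Y = 2.988 ✓
  P = 2.938 -> Y = 2.938 ✓
All samples match this transformation.

(b) |P|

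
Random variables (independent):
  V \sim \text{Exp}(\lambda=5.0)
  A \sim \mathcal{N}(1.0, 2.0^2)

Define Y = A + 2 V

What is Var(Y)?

For independent RVs: Var(aX + bY) = a²Var(X) + b²Var(Y)
Var(V) = 0.04
Var(A) = 4
Var(Y) = 2²*0.04 + 1²*4
= 4*0.04 + 1*4 = 4.16

4.16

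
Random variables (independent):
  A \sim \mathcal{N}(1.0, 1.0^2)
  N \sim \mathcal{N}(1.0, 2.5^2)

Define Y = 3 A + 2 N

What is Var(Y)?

For independent RVs: Var(aX + bY) = a²Var(X) + b²Var(Y)
Var(A) = 1
Var(N) = 6.25
Var(Y) = 3²*1 + 2²*6.25
= 9*1 + 4*6.25 = 34

34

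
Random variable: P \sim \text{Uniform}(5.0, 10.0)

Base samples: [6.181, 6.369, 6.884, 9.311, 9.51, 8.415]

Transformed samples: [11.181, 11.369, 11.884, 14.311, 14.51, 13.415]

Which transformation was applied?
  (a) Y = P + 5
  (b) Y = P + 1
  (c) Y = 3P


Checking option (a) Y = P + 5:
  P = 6.181 -> Y = 11.181 ✓
  P = 6.369 -> Y = 11.369 ✓
  P = 6.884 -> Y = 11.884 ✓
All samples match this transformation.

(a) P + 5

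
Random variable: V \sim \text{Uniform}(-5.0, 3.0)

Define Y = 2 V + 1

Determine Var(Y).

For Y = aV + b: Var(Y) = a² * Var(V)
Var(V) = (3 + 5)^2/12 = 5.3333333
Var(Y) = 2² * 5.3333333 = 4 * 5.3333333 = 21.333333

21.333333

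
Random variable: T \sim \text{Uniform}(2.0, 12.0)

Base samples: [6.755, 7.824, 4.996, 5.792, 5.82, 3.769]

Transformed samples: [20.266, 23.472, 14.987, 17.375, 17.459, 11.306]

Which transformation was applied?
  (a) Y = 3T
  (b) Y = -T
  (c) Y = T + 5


Checking option (a) Y = 3T:
  T = 6.755 -> Y = 20.266 ✓
  T = 7.824 -> Y = 23.472 ✓
  T = 4.996 -> Y = 14.987 ✓
All samples match this transformation.

(a) 3T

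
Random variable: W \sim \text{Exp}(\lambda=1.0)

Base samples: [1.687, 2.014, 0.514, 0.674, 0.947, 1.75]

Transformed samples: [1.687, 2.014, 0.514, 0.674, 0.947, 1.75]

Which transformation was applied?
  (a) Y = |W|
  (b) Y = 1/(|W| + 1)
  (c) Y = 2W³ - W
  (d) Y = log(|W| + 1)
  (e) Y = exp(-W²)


Checking option (a) Y = |W|:
  W = 1.687 -> Y = 1.687 ✓
  W = 2.014 -> Y = 2.014 ✓
  W = 0.514 -> Y = 0.514 ✓
All samples match this transformation.

(a) |W|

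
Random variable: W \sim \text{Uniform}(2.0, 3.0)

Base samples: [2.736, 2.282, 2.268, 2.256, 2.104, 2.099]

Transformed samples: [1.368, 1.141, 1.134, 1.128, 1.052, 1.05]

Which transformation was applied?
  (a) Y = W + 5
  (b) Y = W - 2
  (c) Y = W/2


Checking option (c) Y = W/2:
  W = 2.736 -> Y = 1.368 ✓
  W = 2.282 -> Y = 1.141 ✓
  W = 2.268 -> Y = 1.134 ✓
All samples match this transformation.

(c) W/2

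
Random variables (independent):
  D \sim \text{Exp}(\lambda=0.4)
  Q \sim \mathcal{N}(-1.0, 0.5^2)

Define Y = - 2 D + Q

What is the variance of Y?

For independent RVs: Var(aX + bY) = a²Var(X) + b²Var(Y)
Var(D) = 6.25
Var(Q) = 0.25
Var(Y) = (-2)²*6.25 + 1²*0.25
= 4*6.25 + 1*0.25 = 25.25

25.25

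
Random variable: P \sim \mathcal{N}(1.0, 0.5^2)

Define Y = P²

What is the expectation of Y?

E[P²] = Var(P) + (E[P])² = 0.25 + 1 = 1.25

1.25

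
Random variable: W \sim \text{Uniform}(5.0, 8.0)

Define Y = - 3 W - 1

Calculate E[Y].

For Y = -3W - 1:
E[Y] = -3 * E[W] - 1
E[W] = (5 + 8)/2 = 6.5
E[Y] = -3 * 6.5 - 1 = -20.5

-20.5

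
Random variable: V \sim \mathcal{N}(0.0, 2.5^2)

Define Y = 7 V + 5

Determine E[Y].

For Y = 7V + 5:
E[Y] = 7 * E[V] + 5
E[V] = 0.0 = 0
E[Y] = 7 * 0 + 5 = 5

5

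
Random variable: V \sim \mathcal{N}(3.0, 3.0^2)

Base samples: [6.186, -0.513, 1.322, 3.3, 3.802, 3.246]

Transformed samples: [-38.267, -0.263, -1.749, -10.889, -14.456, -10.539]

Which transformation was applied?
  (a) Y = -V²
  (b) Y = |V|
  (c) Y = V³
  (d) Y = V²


Checking option (a) Y = -V²:
  V = 6.186 -> Y = -38.267 ✓
  V = -0.513 -> Y = -0.263 ✓
  V = 1.322 -> Y = -1.749 ✓
All samples match this transformation.

(a) -V²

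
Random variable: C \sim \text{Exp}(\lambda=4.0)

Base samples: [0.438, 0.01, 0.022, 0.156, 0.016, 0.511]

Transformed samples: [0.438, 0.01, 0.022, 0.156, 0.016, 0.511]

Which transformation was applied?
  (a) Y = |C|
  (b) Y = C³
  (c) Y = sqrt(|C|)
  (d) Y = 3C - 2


Checking option (a) Y = |C|:
  C = 0.438 -> Y = 0.438 ✓
  C = 0.01 -> Y = 0.01 ✓
  C = 0.022 -> Y = 0.022 ✓
All samples match this transformation.

(a) |C|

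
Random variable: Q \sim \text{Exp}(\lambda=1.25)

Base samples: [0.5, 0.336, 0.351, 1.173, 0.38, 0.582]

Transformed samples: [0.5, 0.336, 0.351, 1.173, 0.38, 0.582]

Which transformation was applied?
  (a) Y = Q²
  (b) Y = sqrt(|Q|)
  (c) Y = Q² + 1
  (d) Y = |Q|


Checking option (d) Y = |Q|:
  Q = 0.5 -> Y = 0.5 ✓
  Q = 0.336 -> Y = 0.336 ✓
  Q = 0.351 -> Y = 0.351 ✓
All samples match this transformation.

(d) |Q|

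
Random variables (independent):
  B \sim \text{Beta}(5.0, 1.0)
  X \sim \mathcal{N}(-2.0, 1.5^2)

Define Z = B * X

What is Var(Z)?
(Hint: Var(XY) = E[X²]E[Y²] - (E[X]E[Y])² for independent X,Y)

Var(XY) = E[X²]E[Y²] - (E[X]E[Y])²
E[B] = 0.83333333, Var(B) = 0.01984127
E[X] = -2, Var(X) = 2.25
E[B²] = 0.01984127 + 0.83333333² = 0.71428571
E[X²] = 2.25 + (-2)² = 6.25
Var(Z) = 0.71428571*6.25 - (0.83333333*(-2))²
= 4.4642857 - 2.7777778 = 1.6865079

1.6865079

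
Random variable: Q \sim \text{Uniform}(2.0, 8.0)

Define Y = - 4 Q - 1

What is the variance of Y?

For Y = aQ + b: Var(Y) = a² * Var(Q)
Var(Q) = (8 - 2)^2/12 = 3
Var(Y) = (-4)² * 3 = 16 * 3 = 48

48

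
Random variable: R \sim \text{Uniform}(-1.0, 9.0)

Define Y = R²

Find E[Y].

E[R²] = Var(R) + (E[R])² = 8.3333333 + 16 = 24.333333

24.333333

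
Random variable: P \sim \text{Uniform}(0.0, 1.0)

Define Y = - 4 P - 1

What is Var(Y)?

For Y = aP + b: Var(Y) = a² * Var(P)
Var(P) = (1 - 0)^2/12 = 0.083333333
Var(Y) = (-4)² * 0.083333333 = 16 * 0.083333333 = 1.3333333

1.3333333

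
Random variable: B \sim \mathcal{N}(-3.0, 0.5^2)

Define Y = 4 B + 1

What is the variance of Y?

For Y = aB + b: Var(Y) = a² * Var(B)
Var(B) = 0.5^2 = 0.25
Var(Y) = 4² * 0.25 = 16 * 0.25 = 4

4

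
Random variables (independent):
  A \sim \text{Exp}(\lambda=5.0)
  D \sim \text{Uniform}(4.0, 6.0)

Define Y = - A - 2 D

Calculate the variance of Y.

For independent RVs: Var(aX + bY) = a²Var(X) + b²Var(Y)
Var(A) = 0.04
Var(D) = 0.33333333
Var(Y) = (-1)²*0.04 + (-2)²*0.33333333
= 1*0.04 + 4*0.33333333 = 1.3733333

1.3733333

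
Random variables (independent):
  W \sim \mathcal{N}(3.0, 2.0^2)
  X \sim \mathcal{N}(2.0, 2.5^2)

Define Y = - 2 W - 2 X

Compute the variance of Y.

For independent RVs: Var(aX + bY) = a²Var(X) + b²Var(Y)
Var(W) = 4
Var(X) = 6.25
Var(Y) = (-2)²*4 + (-2)²*6.25
= 4*4 + 4*6.25 = 41

41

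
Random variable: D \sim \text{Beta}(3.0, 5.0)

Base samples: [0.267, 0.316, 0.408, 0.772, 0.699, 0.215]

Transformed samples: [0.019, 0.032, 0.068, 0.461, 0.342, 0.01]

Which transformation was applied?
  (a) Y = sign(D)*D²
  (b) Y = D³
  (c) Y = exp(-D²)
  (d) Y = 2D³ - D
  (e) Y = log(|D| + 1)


Checking option (b) Y = D³:
  D = 0.267 -> Y = 0.019 ✓
  D = 0.316 -> Y = 0.032 ✓
  D = 0.408 -> Y = 0.068 ✓
All samples match this transformation.

(b) D³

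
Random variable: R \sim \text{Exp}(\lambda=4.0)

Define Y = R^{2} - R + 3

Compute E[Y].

E[Y] = 1*E[R²] - 1*E[R] + 3
E[R] = 0.25
E[R²] = Var(R) + (E[R])² = 0.0625 + 0.0625 = 0.125
E[Y] = 1*0.125 - 1*0.25 + 3 = 2.875

2.875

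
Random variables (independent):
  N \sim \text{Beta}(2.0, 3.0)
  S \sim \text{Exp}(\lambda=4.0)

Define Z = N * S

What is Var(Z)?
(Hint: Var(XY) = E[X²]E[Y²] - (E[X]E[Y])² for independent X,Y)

Var(XY) = E[X²]E[Y²] - (E[X]E[Y])²
E[N] = 0.4, Var(N) = 0.04
E[S] = 0.25, Var(S) = 0.0625
E[N²] = 0.04 + 0.4² = 0.2
E[S²] = 0.0625 + 0.25² = 0.125
Var(Z) = 0.2*0.125 - (0.4*0.25)²
= 0.025 - 0.01 = 0.015

0.015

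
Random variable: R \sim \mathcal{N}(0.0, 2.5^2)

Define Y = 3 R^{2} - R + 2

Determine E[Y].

E[Y] = 3*E[R²] - 1*E[R] + 2
E[R] = 0
E[R²] = Var(R) + (E[R])² = 6.25 + 0 = 6.25
E[Y] = 3*6.25 - 1*0 + 2 = 20.75

20.75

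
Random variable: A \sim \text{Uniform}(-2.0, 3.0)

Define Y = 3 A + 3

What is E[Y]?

For Y = 3A + 3:
E[Y] = 3 * E[A] + 3
E[A] = (-2 + 3)/2 = 0.5
E[Y] = 3 * 0.5 + 3 = 4.5

4.5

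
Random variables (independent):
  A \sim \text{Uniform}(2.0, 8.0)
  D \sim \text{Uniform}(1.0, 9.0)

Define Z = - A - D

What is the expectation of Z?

E[Z] = -1*E[A] - 1*E[D]
E[A] = 5
E[D] = 5
E[Z] = -1*5 - 1*5 = -10

-10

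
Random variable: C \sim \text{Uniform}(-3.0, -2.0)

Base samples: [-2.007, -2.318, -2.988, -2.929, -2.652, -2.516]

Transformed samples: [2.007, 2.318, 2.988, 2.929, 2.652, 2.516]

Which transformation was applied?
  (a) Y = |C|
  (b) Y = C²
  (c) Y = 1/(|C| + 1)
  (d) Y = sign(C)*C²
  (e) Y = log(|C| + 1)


Checking option (a) Y = |C|:
  C = -2.007 -> Y = 2.007 ✓
  C = -2.318 -> Y = 2.318 ✓
  C = -2.988 -> Y = 2.988 ✓
All samples match this transformation.

(a) |C|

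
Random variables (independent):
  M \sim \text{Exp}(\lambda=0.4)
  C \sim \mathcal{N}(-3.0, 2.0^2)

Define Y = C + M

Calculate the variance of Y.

For independent RVs: Var(aX + bY) = a²Var(X) + b²Var(Y)
Var(M) = 6.25
Var(C) = 4
Var(Y) = 1²*6.25 + 1²*4
= 1*6.25 + 1*4 = 10.25

10.25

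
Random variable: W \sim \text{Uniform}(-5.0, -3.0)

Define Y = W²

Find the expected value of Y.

Using E[X²] = Var(X) + (E[X])²:
E[W] = -4
Var(W) = (-3 + 5)^2/12 = 0.33333333
E[W²] = 0.33333333 + (-4)² = 0.33333333 + 16 = 16.333333

16.333333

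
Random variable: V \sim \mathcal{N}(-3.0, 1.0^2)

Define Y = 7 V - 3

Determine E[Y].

For Y = 7V - 3:
E[Y] = 7 * E[V] - 3
E[V] = -3.0 = -3
E[Y] = 7 * (-3) - 3 = -24

-24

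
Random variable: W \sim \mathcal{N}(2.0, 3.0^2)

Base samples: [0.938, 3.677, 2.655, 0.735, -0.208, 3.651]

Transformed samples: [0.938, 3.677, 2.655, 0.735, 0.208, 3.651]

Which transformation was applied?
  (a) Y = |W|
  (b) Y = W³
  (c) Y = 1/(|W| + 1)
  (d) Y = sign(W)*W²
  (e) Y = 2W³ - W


Checking option (a) Y = |W|:
  W = 0.938 -> Y = 0.938 ✓
  W = 3.677 -> Y = 3.677 ✓
  W = 2.655 -> Y = 2.655 ✓
All samples match this transformation.

(a) |W|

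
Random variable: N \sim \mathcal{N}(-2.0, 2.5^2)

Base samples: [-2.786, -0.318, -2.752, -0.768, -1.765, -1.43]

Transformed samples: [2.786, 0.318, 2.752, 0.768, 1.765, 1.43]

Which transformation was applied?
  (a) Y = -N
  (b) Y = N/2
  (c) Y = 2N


Checking option (a) Y = -N:
  N = -2.786 -> Y = 2.786 ✓
  N = -0.318 -> Y = 0.318 ✓
  N = -2.752 -> Y = 2.752 ✓
All samples match this transformation.

(a) -N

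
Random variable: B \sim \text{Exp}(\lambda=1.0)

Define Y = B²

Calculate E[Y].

Using E[X²] = Var(X) + (E[X])²:
E[B] = 1
Var(B) = 1/1.0^2 = 1
E[B²] = 1 + 1² = 1 + 1 = 2

2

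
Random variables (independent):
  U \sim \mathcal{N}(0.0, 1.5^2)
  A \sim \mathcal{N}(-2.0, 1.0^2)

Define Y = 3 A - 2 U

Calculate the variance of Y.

For independent RVs: Var(aX + bY) = a²Var(X) + b²Var(Y)
Var(U) = 2.25
Var(A) = 1
Var(Y) = (-2)²*2.25 + 3²*1
= 4*2.25 + 9*1 = 18

18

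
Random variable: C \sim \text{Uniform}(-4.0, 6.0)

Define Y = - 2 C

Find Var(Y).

For Y = aC + b: Var(Y) = a² * Var(C)
Var(C) = (6 + 4)^2/12 = 8.3333333
Var(Y) = (-2)² * 8.3333333 = 4 * 8.3333333 = 33.333333

33.333333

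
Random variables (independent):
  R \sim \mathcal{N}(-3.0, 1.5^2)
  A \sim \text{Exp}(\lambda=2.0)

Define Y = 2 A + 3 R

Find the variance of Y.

For independent RVs: Var(aX + bY) = a²Var(X) + b²Var(Y)
Var(R) = 2.25
Var(A) = 0.25
Var(Y) = 3²*2.25 + 2²*0.25
= 9*2.25 + 4*0.25 = 21.25

21.25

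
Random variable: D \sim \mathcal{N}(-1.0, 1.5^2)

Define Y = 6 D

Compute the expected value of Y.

For Y = 6D:
E[Y] = 6 * E[D]
E[D] = -1.0 = -1
E[Y] = 6 * (-1) = -6

-6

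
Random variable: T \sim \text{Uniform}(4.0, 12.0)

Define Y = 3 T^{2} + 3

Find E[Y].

E[Y] = 3*E[T²] + 3
E[T] = 8
E[T²] = Var(T) + (E[T])² = 5.3333333 + 64 = 69.333333
E[Y] = 3*69.333333 + 3 = 211

211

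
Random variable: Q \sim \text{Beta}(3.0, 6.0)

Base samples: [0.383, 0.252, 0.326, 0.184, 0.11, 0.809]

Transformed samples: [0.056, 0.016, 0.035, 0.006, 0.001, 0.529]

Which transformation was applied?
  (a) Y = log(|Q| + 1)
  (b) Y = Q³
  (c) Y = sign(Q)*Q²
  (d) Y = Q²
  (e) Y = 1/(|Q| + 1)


Checking option (b) Y = Q³:
  Q = 0.383 -> Y = 0.056 ✓
  Q = 0.252 -> Y = 0.016 ✓
  Q = 0.326 -> Y = 0.035 ✓
All samples match this transformation.

(b) Q³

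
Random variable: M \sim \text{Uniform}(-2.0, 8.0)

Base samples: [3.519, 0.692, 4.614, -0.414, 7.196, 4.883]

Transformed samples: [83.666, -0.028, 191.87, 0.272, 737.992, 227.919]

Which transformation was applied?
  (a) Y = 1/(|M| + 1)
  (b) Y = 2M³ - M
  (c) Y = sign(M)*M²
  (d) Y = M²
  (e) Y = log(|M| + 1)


Checking option (b) Y = 2M³ - M:
  M = 3.519 -> Y = 83.666 ✓
  M = 0.692 -> Y = -0.028 ✓
  M = 4.614 -> Y = 191.87 ✓
All samples match this transformation.

(b) 2M³ - M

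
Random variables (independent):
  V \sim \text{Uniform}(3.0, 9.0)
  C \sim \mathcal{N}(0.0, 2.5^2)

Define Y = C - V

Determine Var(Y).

For independent RVs: Var(aX + bY) = a²Var(X) + b²Var(Y)
Var(V) = 3
Var(C) = 6.25
Var(Y) = (-1)²*3 + 1²*6.25
= 1*3 + 1*6.25 = 9.25

9.25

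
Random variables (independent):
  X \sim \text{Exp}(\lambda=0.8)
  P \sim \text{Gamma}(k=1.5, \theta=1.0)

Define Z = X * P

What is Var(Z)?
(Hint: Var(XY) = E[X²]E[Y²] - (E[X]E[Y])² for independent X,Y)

Var(XY) = E[X²]E[Y²] - (E[X]E[Y])²
E[X] = 1.25, Var(X) = 1.5625
E[P] = 1.5, Var(P) = 1.5
E[X²] = 1.5625 + 1.25² = 3.125
E[P²] = 1.5 + 1.5² = 3.75
Var(Z) = 3.125*3.75 - (1.25*1.5)²
= 11.71875 - 3.515625 = 8.203125

8.203125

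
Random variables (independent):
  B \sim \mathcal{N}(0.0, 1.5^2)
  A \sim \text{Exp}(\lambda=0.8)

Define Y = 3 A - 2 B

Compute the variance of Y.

For independent RVs: Var(aX + bY) = a²Var(X) + b²Var(Y)
Var(B) = 2.25
Var(A) = 1.5625
Var(Y) = (-2)²*2.25 + 3²*1.5625
= 4*2.25 + 9*1.5625 = 23.0625

23.0625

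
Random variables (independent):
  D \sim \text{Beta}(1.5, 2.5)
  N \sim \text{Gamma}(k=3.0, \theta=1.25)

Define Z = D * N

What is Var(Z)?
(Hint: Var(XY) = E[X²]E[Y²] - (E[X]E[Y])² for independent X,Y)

Var(XY) = E[X²]E[Y²] - (E[X]E[Y])²
E[D] = 0.375, Var(D) = 0.046875
E[N] = 3.75, Var(N) = 4.6875
E[D²] = 0.046875 + 0.375² = 0.1875
E[N²] = 4.6875 + 3.75² = 18.75
Var(Z) = 0.1875*18.75 - (0.375*3.75)²
= 3.515625 - 1.9775391 = 1.5380859

1.5380859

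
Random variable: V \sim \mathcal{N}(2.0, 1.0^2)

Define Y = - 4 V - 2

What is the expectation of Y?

For Y = -4V - 2:
E[Y] = -4 * E[V] - 2
E[V] = 2.0 = 2
E[Y] = -4 * 2 - 2 = -10

-10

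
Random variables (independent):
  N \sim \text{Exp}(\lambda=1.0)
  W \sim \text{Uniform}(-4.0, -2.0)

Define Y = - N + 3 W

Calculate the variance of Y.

For independent RVs: Var(aX + bY) = a²Var(X) + b²Var(Y)
Var(N) = 1
Var(W) = 0.33333333
Var(Y) = (-1)²*1 + 3²*0.33333333
= 1*1 + 9*0.33333333 = 4

4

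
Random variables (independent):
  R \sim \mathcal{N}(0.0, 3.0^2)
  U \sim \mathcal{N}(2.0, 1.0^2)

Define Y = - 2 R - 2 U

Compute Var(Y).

For independent RVs: Var(aX + bY) = a²Var(X) + b²Var(Y)
Var(R) = 9
Var(U) = 1
Var(Y) = (-2)²*9 + (-2)²*1
= 4*9 + 4*1 = 40

40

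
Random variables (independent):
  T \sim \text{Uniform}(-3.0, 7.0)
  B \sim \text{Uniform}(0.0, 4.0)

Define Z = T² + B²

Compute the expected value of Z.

E[Z] = E[T²] + E[B²]
E[T²] = Var(T) + E[T]² = 8.3333333 + 4 = 12.333333
E[B²] = Var(B) + E[B]² = 1.3333333 + 4 = 5.3333333
E[Z] = 12.333333 + 5.3333333 = 17.666667

17.666667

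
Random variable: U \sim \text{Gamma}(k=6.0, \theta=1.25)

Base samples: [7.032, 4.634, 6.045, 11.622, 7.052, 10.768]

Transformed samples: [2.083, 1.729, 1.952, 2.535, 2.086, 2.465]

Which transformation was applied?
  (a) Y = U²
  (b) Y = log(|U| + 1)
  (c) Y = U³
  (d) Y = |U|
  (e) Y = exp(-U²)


Checking option (b) Y = log(|U| + 1):
  U = 7.032 -> Y = 2.083 ✓
  U = 4.634 -> Y = 1.729 ✓
  U = 6.045 -> Y = 1.952 ✓
All samples match this transformation.

(b) log(|U| + 1)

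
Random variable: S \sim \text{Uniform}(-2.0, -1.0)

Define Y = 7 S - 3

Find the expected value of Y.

For Y = 7S - 3:
E[Y] = 7 * E[S] - 3
E[S] = (-2 - 1)/2 = -1.5
E[Y] = 7 * (-1.5) - 3 = -13.5

-13.5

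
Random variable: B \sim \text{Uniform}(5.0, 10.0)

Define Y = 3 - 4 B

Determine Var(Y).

For Y = aB + b: Var(Y) = a² * Var(B)
Var(B) = (10 - 5)^2/12 = 2.0833333
Var(Y) = (-4)² * 2.0833333 = 16 * 2.0833333 = 33.333333

33.333333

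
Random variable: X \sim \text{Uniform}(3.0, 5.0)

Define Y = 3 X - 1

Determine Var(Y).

For Y = aX + b: Var(Y) = a² * Var(X)
Var(X) = (5 - 3)^2/12 = 0.33333333
Var(Y) = 3² * 0.33333333 = 9 * 0.33333333 = 3

3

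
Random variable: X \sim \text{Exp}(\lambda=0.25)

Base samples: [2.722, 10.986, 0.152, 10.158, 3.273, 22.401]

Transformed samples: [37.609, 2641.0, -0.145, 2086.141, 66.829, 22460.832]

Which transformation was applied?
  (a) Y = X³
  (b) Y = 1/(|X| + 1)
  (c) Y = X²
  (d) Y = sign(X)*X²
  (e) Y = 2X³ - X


Checking option (e) Y = 2X³ - X:
  X = 2.722 -> Y = 37.609 ✓
  X = 10.986 -> Y = 2641.0 ✓
  X = 0.152 -> Y = -0.145 ✓
All samples match this transformation.

(e) 2X³ - X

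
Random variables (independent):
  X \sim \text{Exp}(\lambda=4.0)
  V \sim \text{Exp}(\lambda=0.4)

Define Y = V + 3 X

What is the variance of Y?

For independent RVs: Var(aX + bY) = a²Var(X) + b²Var(Y)
Var(X) = 0.0625
Var(V) = 6.25
Var(Y) = 3²*0.0625 + 1²*6.25
= 9*0.0625 + 1*6.25 = 6.8125

6.8125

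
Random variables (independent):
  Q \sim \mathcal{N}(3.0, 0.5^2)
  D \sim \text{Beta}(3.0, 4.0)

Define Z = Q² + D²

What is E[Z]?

E[Z] = E[Q²] + E[D²]
E[Q²] = Var(Q) + E[Q]² = 0.25 + 9 = 9.25
E[D²] = Var(D) + E[D]² = 0.030612245 + 0.18367347 = 0.21428571
E[Z] = 9.25 + 0.21428571 = 9.4642857

9.4642857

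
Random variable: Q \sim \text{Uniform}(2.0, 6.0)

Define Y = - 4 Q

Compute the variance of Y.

For Y = aQ + b: Var(Y) = a² * Var(Q)
Var(Q) = (6 - 2)^2/12 = 1.3333333
Var(Y) = (-4)² * 1.3333333 = 16 * 1.3333333 = 21.333333

21.333333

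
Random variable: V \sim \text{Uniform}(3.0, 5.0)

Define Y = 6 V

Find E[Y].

For Y = 6V:
E[Y] = 6 * E[V]
E[V] = (3 + 5)/2 = 4
E[Y] = 6 * 4 = 24

24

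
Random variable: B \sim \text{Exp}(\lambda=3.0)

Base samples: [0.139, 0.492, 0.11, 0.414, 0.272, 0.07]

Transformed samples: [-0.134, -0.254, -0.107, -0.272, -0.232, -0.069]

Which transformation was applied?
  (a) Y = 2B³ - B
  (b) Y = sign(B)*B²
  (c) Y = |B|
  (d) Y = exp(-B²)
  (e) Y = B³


Checking option (a) Y = 2B³ - B:
  B = 0.139 -> Y = -0.134 ✓
  B = 0.492 -> Y = -0.254 ✓
  B = 0.11 -> Y = -0.107 ✓
All samples match this transformation.

(a) 2B³ - B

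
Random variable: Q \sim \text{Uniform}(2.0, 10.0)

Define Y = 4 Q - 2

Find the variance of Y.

For Y = aQ + b: Var(Y) = a² * Var(Q)
Var(Q) = (10 - 2)^2/12 = 5.3333333
Var(Y) = 4² * 5.3333333 = 16 * 5.3333333 = 85.333333

85.333333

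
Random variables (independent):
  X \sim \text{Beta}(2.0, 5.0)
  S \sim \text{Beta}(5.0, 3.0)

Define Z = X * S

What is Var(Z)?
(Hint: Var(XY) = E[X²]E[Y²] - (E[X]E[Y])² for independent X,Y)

Var(XY) = E[X²]E[Y²] - (E[X]E[Y])²
E[X] = 0.28571429, Var(X) = 0.025510204
E[S] = 0.625, Var(S) = 0.026041667
E[X²] = 0.025510204 + 0.28571429² = 0.10714286
E[S²] = 0.026041667 + 0.625² = 0.41666667
Var(Z) = 0.10714286*0.41666667 - (0.28571429*0.625)²
= 0.044642857 - 0.031887755 = 0.012755102

0.012755102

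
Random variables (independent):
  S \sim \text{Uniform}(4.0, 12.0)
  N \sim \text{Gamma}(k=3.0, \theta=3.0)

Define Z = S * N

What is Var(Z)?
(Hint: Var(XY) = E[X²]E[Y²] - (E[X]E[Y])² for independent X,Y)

Var(XY) = E[X²]E[Y²] - (E[X]E[Y])²
E[S] = 8, Var(S) = 5.3333333
E[N] = 9, Var(N) = 27
E[S²] = 5.3333333 + 8² = 69.333333
E[N²] = 27 + 9² = 108
Var(Z) = 69.333333*108 - (8*9)²
= 7488 - 5184 = 2304

2304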